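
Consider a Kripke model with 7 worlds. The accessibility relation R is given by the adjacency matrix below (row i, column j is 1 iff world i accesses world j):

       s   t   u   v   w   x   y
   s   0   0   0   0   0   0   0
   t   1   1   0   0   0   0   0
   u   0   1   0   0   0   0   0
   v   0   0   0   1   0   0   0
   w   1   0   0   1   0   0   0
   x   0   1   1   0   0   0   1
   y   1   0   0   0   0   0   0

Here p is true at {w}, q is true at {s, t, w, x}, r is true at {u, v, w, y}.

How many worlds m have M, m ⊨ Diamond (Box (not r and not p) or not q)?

6

s: no successors, so Diamond (Box (not r and not p) or not q) fails. ✗
t: successors {s, t}; Box (not r and not p) or not q there: s:T, t:T. ✓
u: successors {t}; Box (not r and not p) or not q there: t:T. ✓
v: successors {v}; Box (not r and not p) or not q there: v:T. ✓
w: successors {s, v}; Box (not r and not p) or not q there: s:T, v:T. ✓
x: successors {t, u, y}; Box (not r and not p) or not q there: t:T, u:T, y:T. ✓
y: successors {s}; Box (not r and not p) or not q there: s:T. ✓
Satisfying worlds: {t, u, v, w, x, y}.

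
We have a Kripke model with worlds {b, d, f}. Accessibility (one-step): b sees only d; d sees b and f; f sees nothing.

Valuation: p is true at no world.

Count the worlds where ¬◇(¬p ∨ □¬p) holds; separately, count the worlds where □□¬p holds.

For ¬◇(¬p ∨ □¬p):
b: ◇(¬p ∨ □¬p) is T. ✗
d: ◇(¬p ∨ □¬p) is T. ✗
f: ◇(¬p ∨ □¬p) is F. ✓
— 1 world.
For □□¬p:
b: successors {d}; □¬p there: d:T. ✓
d: successors {b, f}; □¬p there: b:T, f:T. ✓
f: no successors, so □□¬p holds vacuously. ✓
— 3 worlds.

1 and 3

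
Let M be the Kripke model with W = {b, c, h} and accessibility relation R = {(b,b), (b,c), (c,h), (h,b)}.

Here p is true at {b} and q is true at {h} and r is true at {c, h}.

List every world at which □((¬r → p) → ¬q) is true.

{b, h}

b: successors {b, c}; (¬r → p) → ¬q there: b:T, c:T. ✓
c: successors {h}; (¬r → p) → ¬q there: h:F. ✗
h: successors {b}; (¬r → p) → ¬q there: b:T. ✓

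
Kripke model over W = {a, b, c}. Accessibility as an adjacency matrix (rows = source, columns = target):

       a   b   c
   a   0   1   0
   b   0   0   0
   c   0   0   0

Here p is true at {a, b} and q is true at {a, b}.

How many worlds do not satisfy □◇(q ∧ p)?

a: successors {b}; ◇(q ∧ p) there: b:F. ✗
b: no successors, so □◇(q ∧ p) holds vacuously. ✓
c: no successors, so □◇(q ∧ p) holds vacuously. ✓
Satisfying worlds: {b, c}.
So □◇(q ∧ p) fails at the other 1 world.

1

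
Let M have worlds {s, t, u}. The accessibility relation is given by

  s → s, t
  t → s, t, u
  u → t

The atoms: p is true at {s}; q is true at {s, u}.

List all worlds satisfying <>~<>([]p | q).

{t}

s: successors {s, t}; ~<>([]p | q) there: s:F, t:F. ✗
t: successors {s, t, u}; ~<>([]p | q) there: s:F, t:F, u:T. ✓
u: successors {t}; ~<>([]p | q) there: t:F. ✗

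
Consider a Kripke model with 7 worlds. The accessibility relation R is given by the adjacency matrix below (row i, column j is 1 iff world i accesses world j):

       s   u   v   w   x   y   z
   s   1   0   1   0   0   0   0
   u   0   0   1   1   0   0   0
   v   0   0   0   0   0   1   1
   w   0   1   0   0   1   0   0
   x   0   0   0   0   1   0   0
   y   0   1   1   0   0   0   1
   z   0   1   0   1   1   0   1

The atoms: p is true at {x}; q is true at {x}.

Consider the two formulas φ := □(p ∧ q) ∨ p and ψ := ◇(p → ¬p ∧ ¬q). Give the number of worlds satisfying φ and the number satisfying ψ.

1 and 6

For □(p ∧ q) ∨ p:
s: □(p ∧ q) is F, p is F. ✗
u: □(p ∧ q) is F, p is F. ✗
v: □(p ∧ q) is F, p is F. ✗
w: □(p ∧ q) is F, p is F. ✗
x: □(p ∧ q) is T, p is T. ✓
y: □(p ∧ q) is F, p is F. ✗
z: □(p ∧ q) is F, p is F. ✗
— 1 world.
For ◇(p → ¬p ∧ ¬q):
s: successors {s, v}; p → ¬p ∧ ¬q there: s:T, v:T. ✓
u: successors {v, w}; p → ¬p ∧ ¬q there: v:T, w:T. ✓
v: successors {y, z}; p → ¬p ∧ ¬q there: y:T, z:T. ✓
w: successors {u, x}; p → ¬p ∧ ¬q there: u:T, x:F. ✓
x: successors {x}; p → ¬p ∧ ¬q there: x:F. ✗
y: successors {u, v, z}; p → ¬p ∧ ¬q there: u:T, v:T, z:T. ✓
z: successors {u, w, x, z}; p → ¬p ∧ ¬q there: u:T, w:T, x:F, z:T. ✓
— 6 worlds.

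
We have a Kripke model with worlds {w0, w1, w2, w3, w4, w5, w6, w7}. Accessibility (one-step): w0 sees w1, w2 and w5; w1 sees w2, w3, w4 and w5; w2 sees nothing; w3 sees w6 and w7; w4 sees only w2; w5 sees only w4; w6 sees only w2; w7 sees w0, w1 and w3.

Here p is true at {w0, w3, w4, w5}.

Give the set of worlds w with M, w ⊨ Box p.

w0: successors {w1, w2, w5}; p there: w1:F, w2:F, w5:T. ✗
w1: successors {w2, w3, w4, w5}; p there: w2:F, w3:T, w4:T, w5:T. ✗
w2: no successors, so Box p holds vacuously. ✓
w3: successors {w6, w7}; p there: w6:F, w7:F. ✗
w4: successors {w2}; p there: w2:F. ✗
w5: successors {w4}; p there: w4:T. ✓
w6: successors {w2}; p there: w2:F. ✗
w7: successors {w0, w1, w3}; p there: w0:T, w1:F, w3:T. ✗

{w2, w5}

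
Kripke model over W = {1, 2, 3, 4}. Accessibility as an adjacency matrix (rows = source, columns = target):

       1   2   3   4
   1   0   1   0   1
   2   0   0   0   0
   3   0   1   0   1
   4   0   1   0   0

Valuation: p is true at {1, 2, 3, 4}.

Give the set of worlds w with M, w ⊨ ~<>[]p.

{2}

1: <>[]p is T. ✗
2: <>[]p is F. ✓
3: <>[]p is T. ✗
4: <>[]p is T. ✗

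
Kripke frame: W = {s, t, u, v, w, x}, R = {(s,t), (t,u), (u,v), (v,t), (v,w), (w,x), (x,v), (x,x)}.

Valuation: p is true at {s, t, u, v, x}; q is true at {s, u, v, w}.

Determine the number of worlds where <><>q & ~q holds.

s: <><>q is T, ~q is F. ✗
t: <><>q is T, ~q is T. ✓
u: <><>q is T, ~q is F. ✗
v: <><>q is T, ~q is F. ✗
w: <><>q is T, ~q is F. ✗
x: <><>q is T, ~q is T. ✓
Satisfying worlds: {t, x}.

2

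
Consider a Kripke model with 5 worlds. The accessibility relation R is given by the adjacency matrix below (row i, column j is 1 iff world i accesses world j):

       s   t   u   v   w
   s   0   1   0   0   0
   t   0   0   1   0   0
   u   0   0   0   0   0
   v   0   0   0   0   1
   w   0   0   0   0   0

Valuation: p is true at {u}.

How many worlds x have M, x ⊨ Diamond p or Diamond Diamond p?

s: Diamond p is F, Diamond Diamond p is T. ✓
t: Diamond p is T, Diamond Diamond p is F. ✓
u: Diamond p is F, Diamond Diamond p is F. ✗
v: Diamond p is F, Diamond Diamond p is F. ✗
w: Diamond p is F, Diamond Diamond p is F. ✗
Satisfying worlds: {s, t}.

2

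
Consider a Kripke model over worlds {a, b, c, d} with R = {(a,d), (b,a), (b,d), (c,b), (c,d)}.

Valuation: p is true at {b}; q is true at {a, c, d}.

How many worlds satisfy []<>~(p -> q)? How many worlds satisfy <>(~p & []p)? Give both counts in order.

For []<>~(p -> q):
a: successors {d}; <>~(p -> q) there: d:F. ✗
b: successors {a, d}; <>~(p -> q) there: a:F, d:F. ✗
c: successors {b, d}; <>~(p -> q) there: b:F, d:F. ✗
d: no successors, so []<>~(p -> q) holds vacuously. ✓
— 1 world.
For <>(~p & []p):
a: successors {d}; ~p & []p there: d:T. ✓
b: successors {a, d}; ~p & []p there: a:F, d:T. ✓
c: successors {b, d}; ~p & []p there: b:F, d:T. ✓
d: no successors, so <>(~p & []p) fails. ✗
— 3 worlds.

1 and 3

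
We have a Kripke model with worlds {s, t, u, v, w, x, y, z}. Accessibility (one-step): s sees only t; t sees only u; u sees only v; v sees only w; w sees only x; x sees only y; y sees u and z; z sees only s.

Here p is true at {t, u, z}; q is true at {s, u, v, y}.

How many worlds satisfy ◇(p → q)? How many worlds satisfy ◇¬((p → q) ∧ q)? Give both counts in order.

7 and 4

For ◇(p → q):
s: successors {t}; p → q there: t:F. ✗
t: successors {u}; p → q there: u:T. ✓
u: successors {v}; p → q there: v:T. ✓
v: successors {w}; p → q there: w:T. ✓
w: successors {x}; p → q there: x:T. ✓
x: successors {y}; p → q there: y:T. ✓
y: successors {u, z}; p → q there: u:T, z:F. ✓
z: successors {s}; p → q there: s:T. ✓
— 7 worlds.
For ◇¬((p → q) ∧ q):
s: successors {t}; ¬((p → q) ∧ q) there: t:T. ✓
t: successors {u}; ¬((p → q) ∧ q) there: u:F. ✗
u: successors {v}; ¬((p → q) ∧ q) there: v:F. ✗
v: successors {w}; ¬((p → q) ∧ q) there: w:T. ✓
w: successors {x}; ¬((p → q) ∧ q) there: x:T. ✓
x: successors {y}; ¬((p → q) ∧ q) there: y:F. ✗
y: successors {u, z}; ¬((p → q) ∧ q) there: u:F, z:T. ✓
z: successors {s}; ¬((p → q) ∧ q) there: s:F. ✗
— 4 worlds.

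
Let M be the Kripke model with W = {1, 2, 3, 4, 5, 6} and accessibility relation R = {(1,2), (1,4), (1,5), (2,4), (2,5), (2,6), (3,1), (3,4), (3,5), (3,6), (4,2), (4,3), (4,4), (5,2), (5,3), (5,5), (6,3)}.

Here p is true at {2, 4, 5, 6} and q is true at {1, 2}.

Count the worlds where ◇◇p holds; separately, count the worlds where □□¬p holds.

6 and 0

For ◇◇p:
1: successors {2, 4, 5}; ◇p there: 2:T, 4:T, 5:T. ✓
2: successors {4, 5, 6}; ◇p there: 4:T, 5:T, 6:F. ✓
3: successors {1, 4, 5, 6}; ◇p there: 1:T, 4:T, 5:T, 6:F. ✓
4: successors {2, 3, 4}; ◇p there: 2:T, 3:T, 4:T. ✓
5: successors {2, 3, 5}; ◇p there: 2:T, 3:T, 5:T. ✓
6: successors {3}; ◇p there: 3:T. ✓
— 6 worlds.
For □□¬p:
1: successors {2, 4, 5}; □¬p there: 2:F, 4:F, 5:F. ✗
2: successors {4, 5, 6}; □¬p there: 4:F, 5:F, 6:T. ✗
3: successors {1, 4, 5, 6}; □¬p there: 1:F, 4:F, 5:F, 6:T. ✗
4: successors {2, 3, 4}; □¬p there: 2:F, 3:F, 4:F. ✗
5: successors {2, 3, 5}; □¬p there: 2:F, 3:F, 5:F. ✗
6: successors {3}; □¬p there: 3:F. ✗
— 0 worlds.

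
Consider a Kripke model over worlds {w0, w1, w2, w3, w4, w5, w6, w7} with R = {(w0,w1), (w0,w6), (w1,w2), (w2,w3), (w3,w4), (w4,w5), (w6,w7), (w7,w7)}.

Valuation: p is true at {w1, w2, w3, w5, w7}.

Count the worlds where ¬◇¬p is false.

2

w0: ◇¬p is T. ✗
w1: ◇¬p is F. ✓
w2: ◇¬p is F. ✓
w3: ◇¬p is T. ✗
w4: ◇¬p is F. ✓
w5: ◇¬p is F. ✓
w6: ◇¬p is F. ✓
w7: ◇¬p is F. ✓
Satisfying worlds: {w1, w2, w4, w5, w6, w7}.
So ¬◇¬p fails at the other 2 worlds.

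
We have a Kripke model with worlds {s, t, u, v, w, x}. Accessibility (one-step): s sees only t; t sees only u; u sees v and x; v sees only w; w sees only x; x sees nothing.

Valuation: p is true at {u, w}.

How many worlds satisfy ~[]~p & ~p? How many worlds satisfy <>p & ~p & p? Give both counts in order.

2 and 0

For ~[]~p & ~p:
s: ~[]~p is F, ~p is T. ✗
t: ~[]~p is T, ~p is T. ✓
u: ~[]~p is F, ~p is F. ✗
v: ~[]~p is T, ~p is T. ✓
w: ~[]~p is F, ~p is F. ✗
x: ~[]~p is F, ~p is T. ✗
— 2 worlds.
For <>p & ~p & p:
s: <>p & ~p is F, p is F. ✗
t: <>p & ~p is T, p is F. ✗
u: <>p & ~p is F, p is T. ✗
v: <>p & ~p is T, p is F. ✗
w: <>p & ~p is F, p is T. ✗
x: <>p & ~p is F, p is F. ✗
— 0 worlds.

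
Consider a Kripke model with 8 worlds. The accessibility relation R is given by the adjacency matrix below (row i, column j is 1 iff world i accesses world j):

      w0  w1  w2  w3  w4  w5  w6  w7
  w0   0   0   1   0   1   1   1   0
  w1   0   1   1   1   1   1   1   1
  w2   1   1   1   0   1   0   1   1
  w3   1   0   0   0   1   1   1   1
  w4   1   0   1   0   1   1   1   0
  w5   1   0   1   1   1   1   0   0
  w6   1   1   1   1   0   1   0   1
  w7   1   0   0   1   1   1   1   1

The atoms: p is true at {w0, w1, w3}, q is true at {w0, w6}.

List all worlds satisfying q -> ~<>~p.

{w1, w2, w3, w4, w5, w7}

w0: q is T, ~<>~p is F. ✗
w1: q is F, ~<>~p is F. ✓
w2: q is F, ~<>~p is F. ✓
w3: q is F, ~<>~p is F. ✓
w4: q is F, ~<>~p is F. ✓
w5: q is F, ~<>~p is F. ✓
w6: q is T, ~<>~p is F. ✗
w7: q is F, ~<>~p is F. ✓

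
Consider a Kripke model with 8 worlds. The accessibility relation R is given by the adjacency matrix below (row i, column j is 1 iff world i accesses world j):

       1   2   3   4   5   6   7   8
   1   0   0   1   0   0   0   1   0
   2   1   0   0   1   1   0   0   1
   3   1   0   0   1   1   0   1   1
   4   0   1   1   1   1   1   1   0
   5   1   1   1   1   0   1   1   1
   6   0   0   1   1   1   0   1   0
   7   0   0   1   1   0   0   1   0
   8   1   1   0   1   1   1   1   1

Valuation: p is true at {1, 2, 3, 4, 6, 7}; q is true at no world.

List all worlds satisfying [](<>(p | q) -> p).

{1, 7}

1: successors {3, 7}; <>(p | q) -> p there: 3:T, 7:T. ✓
2: successors {1, 4, 5, 8}; <>(p | q) -> p there: 1:T, 4:T, 5:F, 8:F. ✗
3: successors {1, 4, 5, 7, 8}; <>(p | q) -> p there: 1:T, 4:T, 5:F, 7:T, 8:F. ✗
4: successors {2, 3, 4, 5, 6, 7}; <>(p | q) -> p there: 2:T, 3:T, 4:T, 5:F, 6:T, 7:T. ✗
5: successors {1, 2, 3, 4, 6, 7, 8}; <>(p | q) -> p there: 1:T, 2:T, 3:T, 4:T, 6:T, 7:T, 8:F. ✗
6: successors {3, 4, 5, 7}; <>(p | q) -> p there: 3:T, 4:T, 5:F, 7:T. ✗
7: successors {3, 4, 7}; <>(p | q) -> p there: 3:T, 4:T, 7:T. ✓
8: successors {1, 2, 4, 5, 6, 7, 8}; <>(p | q) -> p there: 1:T, 2:T, 4:T, 5:F, 6:T, 7:T, 8:F. ✗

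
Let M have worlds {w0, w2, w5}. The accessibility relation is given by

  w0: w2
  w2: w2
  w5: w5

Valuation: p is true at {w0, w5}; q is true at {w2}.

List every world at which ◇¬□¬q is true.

{w0, w2}

w0: successors {w2}; ¬□¬q there: w2:T. ✓
w2: successors {w2}; ¬□¬q there: w2:T. ✓
w5: successors {w5}; ¬□¬q there: w5:F. ✗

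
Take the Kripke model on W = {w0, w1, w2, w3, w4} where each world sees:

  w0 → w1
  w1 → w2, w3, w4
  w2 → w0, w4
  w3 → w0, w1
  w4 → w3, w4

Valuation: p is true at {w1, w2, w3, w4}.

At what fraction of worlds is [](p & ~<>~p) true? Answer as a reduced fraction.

w0: successors {w1}; p & ~<>~p there: w1:T. ✓
w1: successors {w2, w3, w4}; p & ~<>~p there: w2:F, w3:F, w4:T. ✗
w2: successors {w0, w4}; p & ~<>~p there: w0:F, w4:T. ✗
w3: successors {w0, w1}; p & ~<>~p there: w0:F, w1:T. ✗
w4: successors {w3, w4}; p & ~<>~p there: w3:F, w4:T. ✗
That's 1 of 5 worlds, so 1/5.

1/5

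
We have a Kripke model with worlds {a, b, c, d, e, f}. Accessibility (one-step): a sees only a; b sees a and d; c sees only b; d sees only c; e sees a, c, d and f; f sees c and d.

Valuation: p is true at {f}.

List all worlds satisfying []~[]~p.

a: successors {a}; ~[]~p there: a:F. ✗
b: successors {a, d}; ~[]~p there: a:F, d:F. ✗
c: successors {b}; ~[]~p there: b:F. ✗
d: successors {c}; ~[]~p there: c:F. ✗
e: successors {a, c, d, f}; ~[]~p there: a:F, c:F, d:F, f:F. ✗
f: successors {c, d}; ~[]~p there: c:F, d:F. ✗

∅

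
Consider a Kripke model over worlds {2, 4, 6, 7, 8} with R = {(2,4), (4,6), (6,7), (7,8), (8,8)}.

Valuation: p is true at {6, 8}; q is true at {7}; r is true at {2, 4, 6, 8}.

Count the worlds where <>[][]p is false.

2: successors {4}; [][]p there: 4:F. ✗
4: successors {6}; [][]p there: 6:T. ✓
6: successors {7}; [][]p there: 7:T. ✓
7: successors {8}; [][]p there: 8:T. ✓
8: successors {8}; [][]p there: 8:T. ✓
Satisfying worlds: {4, 6, 7, 8}.
So <>[][]p fails at the other 1 world.

1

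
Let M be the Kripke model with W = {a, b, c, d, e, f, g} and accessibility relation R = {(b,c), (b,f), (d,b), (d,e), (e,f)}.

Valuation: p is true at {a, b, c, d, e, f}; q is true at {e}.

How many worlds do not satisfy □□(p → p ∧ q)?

a: no successors, so □□(p → p ∧ q) holds vacuously. ✓
b: successors {c, f}; □(p → p ∧ q) there: c:T, f:T. ✓
c: no successors, so □□(p → p ∧ q) holds vacuously. ✓
d: successors {b, e}; □(p → p ∧ q) there: b:F, e:F. ✗
e: successors {f}; □(p → p ∧ q) there: f:T. ✓
f: no successors, so □□(p → p ∧ q) holds vacuously. ✓
g: no successors, so □□(p → p ∧ q) holds vacuously. ✓
Satisfying worlds: {a, b, c, e, f, g}.
So □□(p → p ∧ q) fails at the other 1 world.

1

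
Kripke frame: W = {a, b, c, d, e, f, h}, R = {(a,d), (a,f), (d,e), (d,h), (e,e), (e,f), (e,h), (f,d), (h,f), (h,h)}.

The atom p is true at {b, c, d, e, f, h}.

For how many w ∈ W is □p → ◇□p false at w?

a: □p is T, ◇□p is T. ✓
b: □p is T, ◇□p is F. ✗
c: □p is T, ◇□p is F. ✗
d: □p is T, ◇□p is T. ✓
e: □p is T, ◇□p is T. ✓
f: □p is T, ◇□p is T. ✓
h: □p is T, ◇□p is T. ✓
Satisfying worlds: {a, d, e, f, h}.
So □p → ◇□p fails at the other 2 worlds.

2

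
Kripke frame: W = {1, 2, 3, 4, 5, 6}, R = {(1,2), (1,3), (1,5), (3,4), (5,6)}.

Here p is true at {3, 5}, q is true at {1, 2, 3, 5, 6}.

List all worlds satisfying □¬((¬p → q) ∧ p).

{2, 3, 4, 5, 6}

1: successors {2, 3, 5}; ¬((¬p → q) ∧ p) there: 2:T, 3:F, 5:F. ✗
2: no successors, so □¬((¬p → q) ∧ p) holds vacuously. ✓
3: successors {4}; ¬((¬p → q) ∧ p) there: 4:T. ✓
4: no successors, so □¬((¬p → q) ∧ p) holds vacuously. ✓
5: successors {6}; ¬((¬p → q) ∧ p) there: 6:T. ✓
6: no successors, so □¬((¬p → q) ∧ p) holds vacuously. ✓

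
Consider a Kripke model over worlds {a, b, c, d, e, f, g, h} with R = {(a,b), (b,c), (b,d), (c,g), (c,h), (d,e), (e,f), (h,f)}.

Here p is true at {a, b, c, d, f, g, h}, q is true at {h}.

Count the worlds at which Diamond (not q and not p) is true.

a: successors {b}; not q and not p there: b:F. ✗
b: successors {c, d}; not q and not p there: c:F, d:F. ✗
c: successors {g, h}; not q and not p there: g:F, h:F. ✗
d: successors {e}; not q and not p there: e:T. ✓
e: successors {f}; not q and not p there: f:F. ✗
f: no successors, so Diamond (not q and not p) fails. ✗
g: no successors, so Diamond (not q and not p) fails. ✗
h: successors {f}; not q and not p there: f:F. ✗
Satisfying worlds: {d}.

1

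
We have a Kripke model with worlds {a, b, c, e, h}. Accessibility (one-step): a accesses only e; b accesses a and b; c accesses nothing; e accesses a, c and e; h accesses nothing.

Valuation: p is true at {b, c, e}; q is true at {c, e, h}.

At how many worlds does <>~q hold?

a: successors {e}; ~q there: e:F. ✗
b: successors {a, b}; ~q there: a:T, b:T. ✓
c: no successors, so <>~q fails. ✗
e: successors {a, c, e}; ~q there: a:T, c:F, e:F. ✓
h: no successors, so <>~q fails. ✗
Satisfying worlds: {b, e}.

2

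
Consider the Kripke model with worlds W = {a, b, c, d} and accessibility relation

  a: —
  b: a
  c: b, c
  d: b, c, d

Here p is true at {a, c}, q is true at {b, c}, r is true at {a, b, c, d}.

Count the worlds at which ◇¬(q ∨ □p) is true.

1

a: no successors, so ◇¬(q ∨ □p) fails. ✗
b: successors {a}; ¬(q ∨ □p) there: a:F. ✗
c: successors {b, c}; ¬(q ∨ □p) there: b:F, c:F. ✗
d: successors {b, c, d}; ¬(q ∨ □p) there: b:F, c:F, d:T. ✓
Satisfying worlds: {d}.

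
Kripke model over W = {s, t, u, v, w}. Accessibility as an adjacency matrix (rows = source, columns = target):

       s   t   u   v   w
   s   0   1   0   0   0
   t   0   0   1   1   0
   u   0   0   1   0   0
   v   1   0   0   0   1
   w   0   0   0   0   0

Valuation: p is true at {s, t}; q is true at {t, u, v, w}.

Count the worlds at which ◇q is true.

s: successors {t}; q there: t:T. ✓
t: successors {u, v}; q there: u:T, v:T. ✓
u: successors {u}; q there: u:T. ✓
v: successors {s, w}; q there: s:F, w:T. ✓
w: no successors, so ◇q fails. ✗
Satisfying worlds: {s, t, u, v}.

4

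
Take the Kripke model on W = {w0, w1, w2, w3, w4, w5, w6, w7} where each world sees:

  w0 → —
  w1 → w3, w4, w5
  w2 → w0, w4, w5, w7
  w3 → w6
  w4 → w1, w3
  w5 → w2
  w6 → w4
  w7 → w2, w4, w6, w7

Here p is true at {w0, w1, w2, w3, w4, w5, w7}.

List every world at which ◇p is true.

w0: no successors, so ◇p fails. ✗
w1: successors {w3, w4, w5}; p there: w3:T, w4:T, w5:T. ✓
w2: successors {w0, w4, w5, w7}; p there: w0:T, w4:T, w5:T, w7:T. ✓
w3: successors {w6}; p there: w6:F. ✗
w4: successors {w1, w3}; p there: w1:T, w3:T. ✓
w5: successors {w2}; p there: w2:T. ✓
w6: successors {w4}; p there: w4:T. ✓
w7: successors {w2, w4, w6, w7}; p there: w2:T, w4:T, w6:F, w7:T. ✓

{w1, w2, w4, w5, w6, w7}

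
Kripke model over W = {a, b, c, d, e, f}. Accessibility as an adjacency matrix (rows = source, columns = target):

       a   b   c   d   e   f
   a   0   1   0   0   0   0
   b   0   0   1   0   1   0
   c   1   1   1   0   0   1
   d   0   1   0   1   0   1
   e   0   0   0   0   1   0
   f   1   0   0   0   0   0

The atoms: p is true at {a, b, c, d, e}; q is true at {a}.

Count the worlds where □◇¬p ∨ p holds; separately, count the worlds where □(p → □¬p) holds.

5 and 0

For □◇¬p ∨ p:
a: □◇¬p is F, p is T. ✓
b: □◇¬p is F, p is T. ✓
c: □◇¬p is F, p is T. ✓
d: □◇¬p is F, p is T. ✓
e: □◇¬p is F, p is T. ✓
f: □◇¬p is F, p is F. ✗
— 5 worlds.
For □(p → □¬p):
a: successors {b}; p → □¬p there: b:F. ✗
b: successors {c, e}; p → □¬p there: c:F, e:F. ✗
c: successors {a, b, c, f}; p → □¬p there: a:F, b:F, c:F, f:T. ✗
d: successors {b, d, f}; p → □¬p there: b:F, d:F, f:T. ✗
e: successors {e}; p → □¬p there: e:F. ✗
f: successors {a}; p → □¬p there: a:F. ✗
— 0 worlds.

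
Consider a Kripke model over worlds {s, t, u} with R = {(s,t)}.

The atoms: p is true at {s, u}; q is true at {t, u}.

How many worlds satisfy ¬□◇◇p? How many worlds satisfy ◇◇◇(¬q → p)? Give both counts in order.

1 and 0

For ¬□◇◇p:
s: □◇◇p is F. ✓
t: □◇◇p is T. ✗
u: □◇◇p is T. ✗
— 1 world.
For ◇◇◇(¬q → p):
s: successors {t}; ◇◇(¬q → p) there: t:F. ✗
t: no successors, so ◇◇◇(¬q → p) fails. ✗
u: no successors, so ◇◇◇(¬q → p) fails. ✗
— 0 worlds.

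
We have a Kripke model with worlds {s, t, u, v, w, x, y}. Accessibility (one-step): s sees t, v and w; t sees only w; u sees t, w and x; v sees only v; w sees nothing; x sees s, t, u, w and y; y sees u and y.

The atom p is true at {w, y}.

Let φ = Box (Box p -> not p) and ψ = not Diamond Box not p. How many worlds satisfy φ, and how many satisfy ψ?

For Box (Box p -> not p):
s: successors {t, v, w}; Box p -> not p there: t:T, v:T, w:F. ✗
t: successors {w}; Box p -> not p there: w:F. ✗
u: successors {t, w, x}; Box p -> not p there: t:T, w:F, x:T. ✗
v: successors {v}; Box p -> not p there: v:T. ✓
w: no successors, so Box (Box p -> not p) holds vacuously. ✓
x: successors {s, t, u, w, y}; Box p -> not p there: s:T, t:T, u:T, w:F, y:T. ✗
y: successors {u, y}; Box p -> not p there: u:T, y:T. ✓
— 3 worlds.
For not Diamond Box not p:
s: Diamond Box not p is T. ✗
t: Diamond Box not p is T. ✗
u: Diamond Box not p is T. ✗
v: Diamond Box not p is T. ✗
w: Diamond Box not p is F. ✓
x: Diamond Box not p is T. ✗
y: Diamond Box not p is F. ✓
— 2 worlds.

3 and 2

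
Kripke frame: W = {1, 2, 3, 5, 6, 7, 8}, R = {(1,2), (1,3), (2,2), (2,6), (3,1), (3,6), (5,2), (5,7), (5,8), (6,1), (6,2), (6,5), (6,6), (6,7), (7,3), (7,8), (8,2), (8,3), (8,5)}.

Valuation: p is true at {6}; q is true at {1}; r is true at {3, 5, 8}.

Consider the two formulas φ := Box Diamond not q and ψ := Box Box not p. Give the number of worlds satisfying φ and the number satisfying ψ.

For Box Diamond not q:
1: successors {2, 3}; Diamond not q there: 2:T, 3:T. ✓
2: successors {2, 6}; Diamond not q there: 2:T, 6:T. ✓
3: successors {1, 6}; Diamond not q there: 1:T, 6:T. ✓
5: successors {2, 7, 8}; Diamond not q there: 2:T, 7:T, 8:T. ✓
6: successors {1, 2, 5, 6, 7}; Diamond not q there: 1:T, 2:T, 5:T, 6:T, 7:T. ✓
7: successors {3, 8}; Diamond not q there: 3:T, 8:T. ✓
8: successors {2, 3, 5}; Diamond not q there: 2:T, 3:T, 5:T. ✓
— 7 worlds.
For Box Box not p:
1: successors {2, 3}; Box not p there: 2:F, 3:F. ✗
2: successors {2, 6}; Box not p there: 2:F, 6:F. ✗
3: successors {1, 6}; Box not p there: 1:T, 6:F. ✗
5: successors {2, 7, 8}; Box not p there: 2:F, 7:T, 8:T. ✗
6: successors {1, 2, 5, 6, 7}; Box not p there: 1:T, 2:F, 5:T, 6:F, 7:T. ✗
7: successors {3, 8}; Box not p there: 3:F, 8:T. ✗
8: successors {2, 3, 5}; Box not p there: 2:F, 3:F, 5:T. ✗
— 0 worlds.

7 and 0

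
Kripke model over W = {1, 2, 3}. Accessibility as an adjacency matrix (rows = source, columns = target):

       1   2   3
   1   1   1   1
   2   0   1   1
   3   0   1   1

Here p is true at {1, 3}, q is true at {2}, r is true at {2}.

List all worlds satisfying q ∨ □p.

{2}

1: q is F, □p is F. ✗
2: q is T, □p is F. ✓
3: q is F, □p is F. ✗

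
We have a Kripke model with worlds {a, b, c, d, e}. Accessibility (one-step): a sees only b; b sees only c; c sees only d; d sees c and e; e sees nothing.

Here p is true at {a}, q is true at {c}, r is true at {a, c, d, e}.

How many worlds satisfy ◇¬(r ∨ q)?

1

a: successors {b}; ¬(r ∨ q) there: b:T. ✓
b: successors {c}; ¬(r ∨ q) there: c:F. ✗
c: successors {d}; ¬(r ∨ q) there: d:F. ✗
d: successors {c, e}; ¬(r ∨ q) there: c:F, e:F. ✗
e: no successors, so ◇¬(r ∨ q) fails. ✗
Satisfying worlds: {a}.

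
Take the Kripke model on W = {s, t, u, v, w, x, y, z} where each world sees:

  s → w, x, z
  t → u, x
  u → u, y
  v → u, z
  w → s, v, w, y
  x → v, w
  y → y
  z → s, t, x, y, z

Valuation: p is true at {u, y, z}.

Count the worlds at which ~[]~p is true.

7

s: []~p is F. ✓
t: []~p is F. ✓
u: []~p is F. ✓
v: []~p is F. ✓
w: []~p is F. ✓
x: []~p is T. ✗
y: []~p is F. ✓
z: []~p is F. ✓
Satisfying worlds: {s, t, u, v, w, y, z}.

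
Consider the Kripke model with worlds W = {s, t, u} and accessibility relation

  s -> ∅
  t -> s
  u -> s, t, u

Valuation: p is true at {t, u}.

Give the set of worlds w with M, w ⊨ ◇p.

s: no successors, so ◇p fails. ✗
t: successors {s}; p there: s:F. ✗
u: successors {s, t, u}; p there: s:F, t:T, u:T. ✓

{u}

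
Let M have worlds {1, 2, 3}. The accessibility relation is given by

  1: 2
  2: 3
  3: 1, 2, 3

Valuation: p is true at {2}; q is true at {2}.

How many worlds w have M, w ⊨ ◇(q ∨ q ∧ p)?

2

1: successors {2}; q ∨ q ∧ p there: 2:T. ✓
2: successors {3}; q ∨ q ∧ p there: 3:F. ✗
3: successors {1, 2, 3}; q ∨ q ∧ p there: 1:F, 2:T, 3:F. ✓
Satisfying worlds: {1, 3}.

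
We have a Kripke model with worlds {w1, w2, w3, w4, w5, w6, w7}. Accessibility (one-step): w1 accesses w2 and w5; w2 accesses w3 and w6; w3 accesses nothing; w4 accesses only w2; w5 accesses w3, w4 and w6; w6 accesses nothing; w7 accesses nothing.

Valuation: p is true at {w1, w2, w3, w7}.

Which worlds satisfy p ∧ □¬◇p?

w1: p is T, □¬◇p is F. ✗
w2: p is T, □¬◇p is T. ✓
w3: p is T, □¬◇p is T. ✓
w4: p is F, □¬◇p is F. ✗
w5: p is F, □¬◇p is F. ✗
w6: p is F, □¬◇p is T. ✗
w7: p is T, □¬◇p is T. ✓

{w2, w3, w7}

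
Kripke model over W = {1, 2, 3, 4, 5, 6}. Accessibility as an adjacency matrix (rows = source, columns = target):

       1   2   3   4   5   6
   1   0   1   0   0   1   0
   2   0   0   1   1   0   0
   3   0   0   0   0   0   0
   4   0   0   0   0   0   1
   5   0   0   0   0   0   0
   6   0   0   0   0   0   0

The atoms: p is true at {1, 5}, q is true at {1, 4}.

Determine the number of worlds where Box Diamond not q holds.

1: successors {2, 5}; Diamond not q there: 2:T, 5:F. ✗
2: successors {3, 4}; Diamond not q there: 3:F, 4:T. ✗
3: no successors, so Box Diamond not q holds vacuously. ✓
4: successors {6}; Diamond not q there: 6:F. ✗
5: no successors, so Box Diamond not q holds vacuously. ✓
6: no successors, so Box Diamond not q holds vacuously. ✓
Satisfying worlds: {3, 5, 6}.

3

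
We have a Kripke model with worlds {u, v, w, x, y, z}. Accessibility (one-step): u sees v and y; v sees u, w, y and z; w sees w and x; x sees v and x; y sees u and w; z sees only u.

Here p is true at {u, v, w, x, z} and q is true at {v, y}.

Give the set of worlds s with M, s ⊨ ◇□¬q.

{u, v, w, y}

u: successors {v, y}; □¬q there: v:F, y:T. ✓
v: successors {u, w, y, z}; □¬q there: u:F, w:T, y:T, z:T. ✓
w: successors {w, x}; □¬q there: w:T, x:F. ✓
x: successors {v, x}; □¬q there: v:F, x:F. ✗
y: successors {u, w}; □¬q there: u:F, w:T. ✓
z: successors {u}; □¬q there: u:F. ✗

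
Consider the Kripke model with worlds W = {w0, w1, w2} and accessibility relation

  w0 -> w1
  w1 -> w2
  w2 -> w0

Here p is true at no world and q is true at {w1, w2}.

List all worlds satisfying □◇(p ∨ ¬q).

w0: successors {w1}; ◇(p ∨ ¬q) there: w1:F. ✗
w1: successors {w2}; ◇(p ∨ ¬q) there: w2:T. ✓
w2: successors {w0}; ◇(p ∨ ¬q) there: w0:F. ✗

{w1}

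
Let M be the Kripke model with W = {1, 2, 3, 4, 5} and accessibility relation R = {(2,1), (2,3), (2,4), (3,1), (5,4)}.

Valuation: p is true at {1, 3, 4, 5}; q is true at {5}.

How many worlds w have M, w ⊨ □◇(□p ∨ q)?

2

1: no successors, so □◇(□p ∨ q) holds vacuously. ✓
2: successors {1, 3, 4}; ◇(□p ∨ q) there: 1:F, 3:T, 4:F. ✗
3: successors {1}; ◇(□p ∨ q) there: 1:F. ✗
4: no successors, so □◇(□p ∨ q) holds vacuously. ✓
5: successors {4}; ◇(□p ∨ q) there: 4:F. ✗
Satisfying worlds: {1, 4}.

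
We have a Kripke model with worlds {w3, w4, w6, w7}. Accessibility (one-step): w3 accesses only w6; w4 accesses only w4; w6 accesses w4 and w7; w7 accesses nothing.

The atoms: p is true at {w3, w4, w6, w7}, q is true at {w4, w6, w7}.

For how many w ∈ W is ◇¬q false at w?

w3: successors {w6}; ¬q there: w6:F. ✗
w4: successors {w4}; ¬q there: w4:F. ✗
w6: successors {w4, w7}; ¬q there: w4:F, w7:F. ✗
w7: no successors, so ◇¬q fails. ✗
Satisfying worlds: ∅.
So ◇¬q fails at the other 4 worlds.

4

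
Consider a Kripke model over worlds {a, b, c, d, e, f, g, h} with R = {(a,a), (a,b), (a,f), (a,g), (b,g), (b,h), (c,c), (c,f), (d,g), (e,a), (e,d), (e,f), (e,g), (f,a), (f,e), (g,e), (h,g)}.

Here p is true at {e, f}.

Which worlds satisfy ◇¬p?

{a, b, c, d, e, f, h}

a: successors {a, b, f, g}; ¬p there: a:T, b:T, f:F, g:T. ✓
b: successors {g, h}; ¬p there: g:T, h:T. ✓
c: successors {c, f}; ¬p there: c:T, f:F. ✓
d: successors {g}; ¬p there: g:T. ✓
e: successors {a, d, f, g}; ¬p there: a:T, d:T, f:F, g:T. ✓
f: successors {a, e}; ¬p there: a:T, e:F. ✓
g: successors {e}; ¬p there: e:F. ✗
h: successors {g}; ¬p there: g:T. ✓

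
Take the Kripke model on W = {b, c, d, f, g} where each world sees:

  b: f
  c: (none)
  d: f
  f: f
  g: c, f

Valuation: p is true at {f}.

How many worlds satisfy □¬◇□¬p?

5

b: successors {f}; ¬◇□¬p there: f:T. ✓
c: no successors, so □¬◇□¬p holds vacuously. ✓
d: successors {f}; ¬◇□¬p there: f:T. ✓
f: successors {f}; ¬◇□¬p there: f:T. ✓
g: successors {c, f}; ¬◇□¬p there: c:T, f:T. ✓
Satisfying worlds: {b, c, d, f, g}.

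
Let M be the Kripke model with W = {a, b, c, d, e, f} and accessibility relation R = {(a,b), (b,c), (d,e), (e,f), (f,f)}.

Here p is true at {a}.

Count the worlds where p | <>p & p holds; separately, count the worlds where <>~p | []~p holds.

For p | <>p & p:
a: p is T, <>p & p is F. ✓
b: p is F, <>p & p is F. ✗
c: p is F, <>p & p is F. ✗
d: p is F, <>p & p is F. ✗
e: p is F, <>p & p is F. ✗
f: p is F, <>p & p is F. ✗
— 1 world.
For <>~p | []~p:
a: <>~p is T, []~p is T. ✓
b: <>~p is T, []~p is T. ✓
c: <>~p is F, []~p is T. ✓
d: <>~p is T, []~p is T. ✓
e: <>~p is T, []~p is T. ✓
f: <>~p is T, []~p is T. ✓
— 6 worlds.

1 and 6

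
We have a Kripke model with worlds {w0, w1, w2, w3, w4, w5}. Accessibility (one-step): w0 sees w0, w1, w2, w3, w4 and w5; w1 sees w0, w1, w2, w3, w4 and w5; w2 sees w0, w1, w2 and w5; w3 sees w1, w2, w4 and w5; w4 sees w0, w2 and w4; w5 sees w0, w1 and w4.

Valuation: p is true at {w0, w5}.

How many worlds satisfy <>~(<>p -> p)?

w0: successors {w0, w1, w2, w3, w4, w5}; ~(<>p -> p) there: w0:F, w1:T, w2:T, w3:T, w4:T, w5:F. ✓
w1: successors {w0, w1, w2, w3, w4, w5}; ~(<>p -> p) there: w0:F, w1:T, w2:T, w3:T, w4:T, w5:F. ✓
w2: successors {w0, w1, w2, w5}; ~(<>p -> p) there: w0:F, w1:T, w2:T, w5:F. ✓
w3: successors {w1, w2, w4, w5}; ~(<>p -> p) there: w1:T, w2:T, w4:T, w5:F. ✓
w4: successors {w0, w2, w4}; ~(<>p -> p) there: w0:F, w2:T, w4:T. ✓
w5: successors {w0, w1, w4}; ~(<>p -> p) there: w0:F, w1:T, w4:T. ✓
Satisfying worlds: {w0, w1, w2, w3, w4, w5}.

6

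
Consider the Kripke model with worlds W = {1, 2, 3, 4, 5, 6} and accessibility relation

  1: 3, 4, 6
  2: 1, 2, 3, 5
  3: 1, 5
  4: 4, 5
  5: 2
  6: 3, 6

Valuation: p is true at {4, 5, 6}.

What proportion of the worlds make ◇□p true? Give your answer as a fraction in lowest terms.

1: successors {3, 4, 6}; □p there: 3:F, 4:T, 6:F. ✓
2: successors {1, 2, 3, 5}; □p there: 1:F, 2:F, 3:F, 5:F. ✗
3: successors {1, 5}; □p there: 1:F, 5:F. ✗
4: successors {4, 5}; □p there: 4:T, 5:F. ✓
5: successors {2}; □p there: 2:F. ✗
6: successors {3, 6}; □p there: 3:F, 6:F. ✗
That's 2 of 6 worlds, so 2/6 = 1/3.

1/3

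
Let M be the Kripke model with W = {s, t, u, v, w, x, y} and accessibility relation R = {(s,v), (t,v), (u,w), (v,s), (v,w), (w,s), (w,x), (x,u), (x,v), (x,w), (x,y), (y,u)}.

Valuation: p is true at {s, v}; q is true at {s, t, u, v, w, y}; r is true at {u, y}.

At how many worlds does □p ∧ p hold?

1

s: □p is T, p is T. ✓
t: □p is T, p is F. ✗
u: □p is F, p is F. ✗
v: □p is F, p is T. ✗
w: □p is F, p is F. ✗
x: □p is F, p is F. ✗
y: □p is F, p is F. ✗
Satisfying worlds: {s}.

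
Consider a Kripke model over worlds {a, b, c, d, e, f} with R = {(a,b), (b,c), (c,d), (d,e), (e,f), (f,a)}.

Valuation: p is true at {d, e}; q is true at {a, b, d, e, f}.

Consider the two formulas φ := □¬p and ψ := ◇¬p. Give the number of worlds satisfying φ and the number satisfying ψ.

4 and 4

For □¬p:
a: successors {b}; ¬p there: b:T. ✓
b: successors {c}; ¬p there: c:T. ✓
c: successors {d}; ¬p there: d:F. ✗
d: successors {e}; ¬p there: e:F. ✗
e: successors {f}; ¬p there: f:T. ✓
f: successors {a}; ¬p there: a:T. ✓
— 4 worlds.
For ◇¬p:
a: successors {b}; ¬p there: b:T. ✓
b: successors {c}; ¬p there: c:T. ✓
c: successors {d}; ¬p there: d:F. ✗
d: successors {e}; ¬p there: e:F. ✗
e: successors {f}; ¬p there: f:T. ✓
f: successors {a}; ¬p there: a:T. ✓
— 4 worlds.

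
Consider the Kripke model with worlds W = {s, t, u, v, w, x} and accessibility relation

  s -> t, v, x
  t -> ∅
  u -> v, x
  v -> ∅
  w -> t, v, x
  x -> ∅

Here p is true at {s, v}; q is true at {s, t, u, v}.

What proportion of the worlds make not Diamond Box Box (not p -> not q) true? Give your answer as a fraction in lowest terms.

1/2

s: Diamond Box Box (not p -> not q) is T. ✗
t: Diamond Box Box (not p -> not q) is F. ✓
u: Diamond Box Box (not p -> not q) is T. ✗
v: Diamond Box Box (not p -> not q) is F. ✓
w: Diamond Box Box (not p -> not q) is T. ✗
x: Diamond Box Box (not p -> not q) is F. ✓
That's 3 of 6 worlds, so 3/6 = 1/2.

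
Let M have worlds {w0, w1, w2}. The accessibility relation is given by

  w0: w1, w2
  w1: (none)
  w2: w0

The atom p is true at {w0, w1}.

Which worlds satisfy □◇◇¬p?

w0: successors {w1, w2}; ◇◇¬p there: w1:F, w2:T. ✗
w1: no successors, so □◇◇¬p holds vacuously. ✓
w2: successors {w0}; ◇◇¬p there: w0:F. ✗

{w1}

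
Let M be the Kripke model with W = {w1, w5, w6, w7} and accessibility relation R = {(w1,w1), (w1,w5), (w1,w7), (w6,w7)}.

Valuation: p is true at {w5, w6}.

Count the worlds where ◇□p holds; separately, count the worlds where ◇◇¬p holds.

2 and 1

For ◇□p:
w1: successors {w1, w5, w7}; □p there: w1:F, w5:T, w7:T. ✓
w5: no successors, so ◇□p fails. ✗
w6: successors {w7}; □p there: w7:T. ✓
w7: no successors, so ◇□p fails. ✗
— 2 worlds.
For ◇◇¬p:
w1: successors {w1, w5, w7}; ◇¬p there: w1:T, w5:F, w7:F. ✓
w5: no successors, so ◇◇¬p fails. ✗
w6: successors {w7}; ◇¬p there: w7:F. ✗
w7: no successors, so ◇◇¬p fails. ✗
— 1 world.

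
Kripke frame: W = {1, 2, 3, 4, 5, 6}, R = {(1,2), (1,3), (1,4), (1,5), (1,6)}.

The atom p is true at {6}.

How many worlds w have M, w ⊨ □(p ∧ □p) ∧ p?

1: □(p ∧ □p) is F, p is F. ✗
2: □(p ∧ □p) is T, p is F. ✗
3: □(p ∧ □p) is T, p is F. ✗
4: □(p ∧ □p) is T, p is F. ✗
5: □(p ∧ □p) is T, p is F. ✗
6: □(p ∧ □p) is T, p is T. ✓
Satisfying worlds: {6}.

1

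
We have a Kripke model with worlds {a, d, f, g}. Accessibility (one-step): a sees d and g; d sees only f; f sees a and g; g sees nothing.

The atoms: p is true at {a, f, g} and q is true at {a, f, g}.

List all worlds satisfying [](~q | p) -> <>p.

a: [](~q | p) is T, <>p is T. ✓
d: [](~q | p) is T, <>p is T. ✓
f: [](~q | p) is T, <>p is T. ✓
g: [](~q | p) is T, <>p is F. ✗

{a, d, f}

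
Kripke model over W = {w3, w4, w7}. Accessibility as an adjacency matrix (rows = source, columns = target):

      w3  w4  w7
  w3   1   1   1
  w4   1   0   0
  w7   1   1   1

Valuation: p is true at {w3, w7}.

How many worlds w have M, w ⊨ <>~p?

w3: successors {w3, w4, w7}; ~p there: w3:F, w4:T, w7:F. ✓
w4: successors {w3}; ~p there: w3:F. ✗
w7: successors {w3, w4, w7}; ~p there: w3:F, w4:T, w7:F. ✓
Satisfying worlds: {w3, w7}.

2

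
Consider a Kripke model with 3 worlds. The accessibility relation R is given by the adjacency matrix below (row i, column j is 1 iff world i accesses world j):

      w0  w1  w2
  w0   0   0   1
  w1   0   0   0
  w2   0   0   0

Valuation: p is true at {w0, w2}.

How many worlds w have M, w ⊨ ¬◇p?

2

w0: ◇p is T. ✗
w1: ◇p is F. ✓
w2: ◇p is F. ✓
Satisfying worlds: {w1, w2}.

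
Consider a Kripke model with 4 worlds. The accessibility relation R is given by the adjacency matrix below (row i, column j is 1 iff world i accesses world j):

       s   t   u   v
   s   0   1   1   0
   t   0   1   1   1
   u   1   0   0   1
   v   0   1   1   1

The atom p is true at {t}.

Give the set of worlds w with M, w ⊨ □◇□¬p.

{u}

s: successors {t, u}; ◇□¬p there: t:T, u:F. ✗
t: successors {t, u, v}; ◇□¬p there: t:T, u:F, v:T. ✗
u: successors {s, v}; ◇□¬p there: s:T, v:T. ✓
v: successors {t, u, v}; ◇□¬p there: t:T, u:F, v:T. ✗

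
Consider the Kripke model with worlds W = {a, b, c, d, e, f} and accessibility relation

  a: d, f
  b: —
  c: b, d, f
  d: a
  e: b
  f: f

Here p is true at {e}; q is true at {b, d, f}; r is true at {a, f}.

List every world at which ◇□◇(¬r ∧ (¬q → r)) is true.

{a, c, e}

a: successors {d, f}; □◇(¬r ∧ (¬q → r)) there: d:T, f:F. ✓
b: no successors, so ◇□◇(¬r ∧ (¬q → r)) fails. ✗
c: successors {b, d, f}; □◇(¬r ∧ (¬q → r)) there: b:T, d:T, f:F. ✓
d: successors {a}; □◇(¬r ∧ (¬q → r)) there: a:F. ✗
e: successors {b}; □◇(¬r ∧ (¬q → r)) there: b:T. ✓
f: successors {f}; □◇(¬r ∧ (¬q → r)) there: f:F. ✗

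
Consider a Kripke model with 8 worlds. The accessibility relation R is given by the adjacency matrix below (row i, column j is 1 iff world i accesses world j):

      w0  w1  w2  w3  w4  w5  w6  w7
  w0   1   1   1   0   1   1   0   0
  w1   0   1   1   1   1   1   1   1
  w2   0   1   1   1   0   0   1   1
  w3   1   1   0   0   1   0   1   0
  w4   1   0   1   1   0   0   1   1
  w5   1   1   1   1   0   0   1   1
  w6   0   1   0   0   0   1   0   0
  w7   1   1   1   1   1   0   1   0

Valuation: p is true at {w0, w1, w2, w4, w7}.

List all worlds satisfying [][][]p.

∅

w0: successors {w0, w1, w2, w4, w5}; [][]p there: w0:F, w1:F, w2:F, w4:F, w5:F. ✗
w1: successors {w1, w2, w3, w4, w5, w6, w7}; [][]p there: w1:F, w2:F, w3:F, w4:F, w5:F, w6:F, w7:F. ✗
w2: successors {w1, w2, w3, w6, w7}; [][]p there: w1:F, w2:F, w3:F, w6:F, w7:F. ✗
w3: successors {w0, w1, w4, w6}; [][]p there: w0:F, w1:F, w4:F, w6:F. ✗
w4: successors {w0, w2, w3, w6, w7}; [][]p there: w0:F, w2:F, w3:F, w6:F, w7:F. ✗
w5: successors {w0, w1, w2, w3, w6, w7}; [][]p there: w0:F, w1:F, w2:F, w3:F, w6:F, w7:F. ✗
w6: successors {w1, w5}; [][]p there: w1:F, w5:F. ✗
w7: successors {w0, w1, w2, w3, w4, w6}; [][]p there: w0:F, w1:F, w2:F, w3:F, w4:F, w6:F. ✗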